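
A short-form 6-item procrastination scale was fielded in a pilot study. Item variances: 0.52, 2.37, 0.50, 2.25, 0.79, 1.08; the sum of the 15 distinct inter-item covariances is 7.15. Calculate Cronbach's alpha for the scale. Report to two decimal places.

Cronbach's alpha = 0.79

Σσᵢ² = 0.52 + 2.37 + 0.50 + 2.25 + 0.79 + 1.08 = 7.51
Sum of distinct covariances = 7.15
σ²_T = Σσᵢ² + 2·Σcov = 7.51 + 2 × 7.15 = 21.81
α = (6/5)·(1 − 7.51/21.81) = 0.79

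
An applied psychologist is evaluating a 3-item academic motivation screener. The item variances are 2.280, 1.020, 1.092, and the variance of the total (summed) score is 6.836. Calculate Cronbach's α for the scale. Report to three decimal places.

sum of item variances = 2.280 + 1.020 + 1.092 = 4.392
α = (k/(k−1))·(1 − sum of item variances/σ²_T) = (3/2)·(1 − 4.392/6.836) = 0.536

α = 0.536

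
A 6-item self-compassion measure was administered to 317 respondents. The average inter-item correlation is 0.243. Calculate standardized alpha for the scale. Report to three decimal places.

Standardized α = k·r̄ / (1 + (k−1)·r̄) = 6 × 0.243 / (1 + 5 × 0.243)
  = 1.4580 / 2.2150 = 0.658

α = 0.658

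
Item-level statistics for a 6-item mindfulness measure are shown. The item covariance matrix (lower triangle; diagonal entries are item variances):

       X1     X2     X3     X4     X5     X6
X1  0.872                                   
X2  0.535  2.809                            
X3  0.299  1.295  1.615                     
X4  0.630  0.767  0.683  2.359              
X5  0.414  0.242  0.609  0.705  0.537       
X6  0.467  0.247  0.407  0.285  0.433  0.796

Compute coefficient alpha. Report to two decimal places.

sum of item variances = 0.872 + 2.809 + 1.615 + 2.359 + 0.537 + 0.796 = 8.988
Sum of the distinct covariances = 8.018
Var(T) = 8.988 + 2 × 8.018 = 25.024
α = (k/(k−1))·(1 − sum of item variances/Var(T)) = (6/5)·(1 − 8.988/25.024) = 0.77

α = 0.77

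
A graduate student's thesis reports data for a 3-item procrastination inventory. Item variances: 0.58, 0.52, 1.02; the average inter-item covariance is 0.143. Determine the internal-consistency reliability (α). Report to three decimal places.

α = 0.432

sum of item variances = 0.58 + 0.52 + 1.02 = 2.12
Sum of the 3 distinct covariances = 3 × 0.143 = 0.429
σ²_T = sum of item variances + 2·Σcov = 2.12 + 2 × 0.429 = 2.978
α = (3/2)·(1 − 2.12/2.978) = 0.432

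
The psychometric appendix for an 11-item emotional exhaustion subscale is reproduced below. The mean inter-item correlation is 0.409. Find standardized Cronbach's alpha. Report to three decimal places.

α = 0.884

Standardized α = k·r̄ / (1 + (k−1)·r̄) = 11 × 0.409 / (1 + 10 × 0.409)
  = 4.4990 / 5.0900 = 0.884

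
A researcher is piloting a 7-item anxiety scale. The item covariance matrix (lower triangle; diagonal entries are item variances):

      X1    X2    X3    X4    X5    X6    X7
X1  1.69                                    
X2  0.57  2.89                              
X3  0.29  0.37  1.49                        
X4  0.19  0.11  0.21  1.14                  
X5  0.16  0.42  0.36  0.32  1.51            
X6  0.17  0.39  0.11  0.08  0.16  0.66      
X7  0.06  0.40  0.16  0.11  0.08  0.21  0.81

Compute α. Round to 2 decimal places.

α = 0.57

ΣVar(i) = 1.69 + 2.89 + 1.49 + 1.14 + 1.51 + 0.66 + 0.81 = 10.19
Sum of off-diagonal covariances = 4.93
Var(T) = 10.19 + 2 × 4.93 = 20.05
α = (k/(k−1))·(1 − ΣVar(i)/Var(T)) = (7/6)·(1 − 10.19/20.05) = 0.57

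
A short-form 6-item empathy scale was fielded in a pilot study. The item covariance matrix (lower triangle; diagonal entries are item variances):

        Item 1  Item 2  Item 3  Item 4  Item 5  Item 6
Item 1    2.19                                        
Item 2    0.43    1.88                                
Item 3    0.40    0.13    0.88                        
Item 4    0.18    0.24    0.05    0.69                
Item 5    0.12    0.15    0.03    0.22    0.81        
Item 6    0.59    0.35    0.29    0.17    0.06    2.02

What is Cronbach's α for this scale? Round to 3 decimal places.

Σσ²ᵢ = 2.19 + 1.88 + 0.88 + 0.69 + 0.81 + 2.02 = 8.47
Sum of off-diagonal covariances = 3.41
Var(T) = 8.47 + 2 × 3.41 = 15.29
α = (k/(k−1))·(1 − Σσ²ᵢ/Var(T)) = (6/5)·(1 − 8.47/15.29) = 0.535

α = 0.535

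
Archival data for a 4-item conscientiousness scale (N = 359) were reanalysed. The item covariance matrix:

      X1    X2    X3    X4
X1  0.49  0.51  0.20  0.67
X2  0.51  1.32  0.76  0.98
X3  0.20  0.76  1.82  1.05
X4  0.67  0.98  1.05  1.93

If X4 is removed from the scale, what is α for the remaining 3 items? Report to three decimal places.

Remaining items: X1, X2, X3 (k = 3).
ΣVar(i) = 0.49 + 1.32 + 1.82 = 3.63
Var(T) = 3.63 + 2 × 1.47 = 6.57
α (item deleted) = (3/2)·(1 − 3.63/6.57) = 0.671

α = 0.671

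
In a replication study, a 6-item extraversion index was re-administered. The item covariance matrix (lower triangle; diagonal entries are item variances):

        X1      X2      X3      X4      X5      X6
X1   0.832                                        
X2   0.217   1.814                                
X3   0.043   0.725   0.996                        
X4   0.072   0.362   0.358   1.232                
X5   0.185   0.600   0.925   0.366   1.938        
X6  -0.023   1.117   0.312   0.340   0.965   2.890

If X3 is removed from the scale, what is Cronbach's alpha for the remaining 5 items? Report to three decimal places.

Remaining items: X1, X2, X4, X5, X6 (k = 5).
Σσ²ᵢ = 0.832 + 1.814 + 1.232 + 1.938 + 2.890 = 8.706
σ²_total = 8.706 + 2 × 4.201 = 17.108
α (item deleted) = (5/4)·(1 − 8.706/17.108) = 0.614

α = 0.614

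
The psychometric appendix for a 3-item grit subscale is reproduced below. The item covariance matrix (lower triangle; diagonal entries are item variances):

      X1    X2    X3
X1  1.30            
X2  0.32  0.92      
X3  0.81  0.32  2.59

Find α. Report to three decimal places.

α = 0.564

Σσ²ᵢ = 1.30 + 0.92 + 2.59 = 4.81
Sum of the distinct covariances = 1.45
Var(T) = 4.81 + 2 × 1.45 = 7.71
α = (k/(k−1))·(1 − Σσ²ᵢ/Var(T)) = (3/2)·(1 − 4.81/7.71) = 0.564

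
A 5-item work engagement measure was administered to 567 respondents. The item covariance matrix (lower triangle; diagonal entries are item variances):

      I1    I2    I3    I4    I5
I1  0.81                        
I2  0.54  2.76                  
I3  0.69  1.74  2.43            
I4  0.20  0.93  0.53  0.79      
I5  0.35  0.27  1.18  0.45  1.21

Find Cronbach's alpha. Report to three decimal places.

Σσ²ᵢ = 0.81 + 2.76 + 2.43 + 0.79 + 1.21 = 8.00
Sum of off-diagonal covariances = 6.88
total variance = 8.00 + 2 × 6.88 = 21.76
α = (k/(k−1))·(1 − Σσ²ᵢ/total variance) = (5/4)·(1 − 8.00/21.76) = 0.790

α = 0.790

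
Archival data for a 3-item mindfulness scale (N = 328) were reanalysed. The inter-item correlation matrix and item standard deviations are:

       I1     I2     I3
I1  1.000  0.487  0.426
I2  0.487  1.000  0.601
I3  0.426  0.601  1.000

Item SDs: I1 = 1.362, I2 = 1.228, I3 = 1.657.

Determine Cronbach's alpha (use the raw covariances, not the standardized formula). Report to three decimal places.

Cronbach's alpha = 0.743

Σσ²ᵢ = 1.362² + 1.228² + 1.657² = 6.1087
Covariances σ_ij = r_ij · s_i · s_j:
  σ(I1,I2) = 0.487 × 1.362 × 1.228 = 0.8145
  σ(I1,I3) = 0.426 × 1.362 × 1.657 = 0.9614
  σ(I2,I3) = 0.601 × 1.228 × 1.657 = 1.2229
σ²_T = Σσ²ᵢ + 2·Σσ_ij = 6.1087 + 2 × 2.9988 = 12.1063
α = (3/2)·(1 − 6.1087/12.1063) = 0.743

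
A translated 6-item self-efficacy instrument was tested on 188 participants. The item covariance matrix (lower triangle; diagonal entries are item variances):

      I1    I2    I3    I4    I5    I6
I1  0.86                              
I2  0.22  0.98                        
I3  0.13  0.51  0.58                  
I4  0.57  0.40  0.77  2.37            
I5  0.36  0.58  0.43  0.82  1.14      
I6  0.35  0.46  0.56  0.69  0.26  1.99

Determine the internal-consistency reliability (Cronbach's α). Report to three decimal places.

sum of item variances = 0.86 + 0.98 + 0.58 + 2.37 + 1.14 + 1.99 = 7.92
Sum of off-diagonal covariances = 7.11
σ²_total = 7.92 + 2 × 7.11 = 22.14
α = (k/(k−1))·(1 − sum of item variances/σ²_total) = (6/5)·(1 − 7.92/22.14) = 0.771

α = 0.771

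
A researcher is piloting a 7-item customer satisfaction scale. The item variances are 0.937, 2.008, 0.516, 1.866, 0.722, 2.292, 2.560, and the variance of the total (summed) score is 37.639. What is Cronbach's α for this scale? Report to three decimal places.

Σσ²ᵢ = 0.937 + 2.008 + 0.516 + 1.866 + 0.722 + 2.292 + 2.560 = 10.901
α = (k/(k−1))·(1 − Σσ²ᵢ/Var(T)) = (7/6)·(1 − 10.901/37.639) = 0.829

Cronbach's α = 0.829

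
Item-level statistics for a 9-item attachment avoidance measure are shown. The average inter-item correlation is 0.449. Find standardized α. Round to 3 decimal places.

Standardized α = k·r̄ / (1 + (k−1)·r̄) = 9 × 0.449 / (1 + 8 × 0.449)
  = 4.0410 / 4.5920 = 0.880

standardized α = 0.880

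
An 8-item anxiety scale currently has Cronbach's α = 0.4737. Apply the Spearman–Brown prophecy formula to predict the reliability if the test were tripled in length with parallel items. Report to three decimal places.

Length factor m = 3
α' = m·α / (1 + (m−1)·α)
   = 3 × 0.4737 / (1 + (3 − 1) × 0.4737)
   = 1.4211 / 1.9474 = 0.730

predicted reliability = 0.730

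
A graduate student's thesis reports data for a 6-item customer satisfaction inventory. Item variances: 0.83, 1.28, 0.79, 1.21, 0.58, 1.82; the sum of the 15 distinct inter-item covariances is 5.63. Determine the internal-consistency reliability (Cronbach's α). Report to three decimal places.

α = 0.760

ΣVar(i) = 0.83 + 1.28 + 0.79 + 1.21 + 0.58 + 1.82 = 6.51
Sum of distinct covariances = 5.63
total variance = ΣVar(i) + 2·Σcov = 6.51 + 2 × 5.63 = 17.77
α = (6/5)·(1 − 6.51/17.77) = 0.760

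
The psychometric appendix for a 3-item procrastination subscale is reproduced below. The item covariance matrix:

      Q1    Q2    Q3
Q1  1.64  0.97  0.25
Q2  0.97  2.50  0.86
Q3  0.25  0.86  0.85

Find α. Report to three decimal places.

α = 0.682

sum of item variances = 1.64 + 2.50 + 0.85 = 4.99
Sum of the distinct covariances = 2.08
total variance = 4.99 + 2 × 2.08 = 9.15
α = (k/(k−1))·(1 − sum of item variances/total variance) = (3/2)·(1 − 4.99/9.15) = 0.682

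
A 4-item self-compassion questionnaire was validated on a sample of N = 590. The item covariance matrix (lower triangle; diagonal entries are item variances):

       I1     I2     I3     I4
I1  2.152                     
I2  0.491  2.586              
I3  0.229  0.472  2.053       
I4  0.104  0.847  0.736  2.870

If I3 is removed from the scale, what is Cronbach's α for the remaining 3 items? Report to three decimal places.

Cronbach's α = 0.412

Remaining items: I1, I2, I4 (k = 3).
ΣVar(i) = 2.152 + 2.586 + 2.870 = 7.608
σ²_total = 7.608 + 2 × 1.442 = 10.492
α (item deleted) = (3/2)·(1 − 7.608/10.492) = 0.412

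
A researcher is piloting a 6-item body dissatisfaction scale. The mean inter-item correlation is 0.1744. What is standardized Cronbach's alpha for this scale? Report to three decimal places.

Standardized α = k·r̄ / (1 + (k−1)·r̄) = 6 × 0.1744 / (1 + 5 × 0.1744)
  = 1.0464 / 1.8720 = 0.559

α = 0.559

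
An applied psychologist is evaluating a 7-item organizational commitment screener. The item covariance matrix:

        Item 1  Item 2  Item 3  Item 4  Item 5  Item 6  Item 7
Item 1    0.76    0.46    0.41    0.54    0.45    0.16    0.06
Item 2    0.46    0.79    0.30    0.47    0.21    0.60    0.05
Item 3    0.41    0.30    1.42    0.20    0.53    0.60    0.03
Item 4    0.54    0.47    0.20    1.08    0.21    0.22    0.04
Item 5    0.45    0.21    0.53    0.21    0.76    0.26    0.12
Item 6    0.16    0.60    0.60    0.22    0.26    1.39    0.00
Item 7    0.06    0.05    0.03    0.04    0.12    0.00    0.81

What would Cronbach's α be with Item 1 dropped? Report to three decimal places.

Remaining items: Item 2, Item 3, Item 4, Item 5, Item 6, Item 7 (k = 6).
sum of item variances = 0.79 + 1.42 + 1.08 + 0.76 + 1.39 + 0.81 = 6.25
σ²_total = 6.25 + 2 × 3.84 = 13.93
α (item deleted) = (6/5)·(1 − 6.25/13.93) = 0.662

α = 0.662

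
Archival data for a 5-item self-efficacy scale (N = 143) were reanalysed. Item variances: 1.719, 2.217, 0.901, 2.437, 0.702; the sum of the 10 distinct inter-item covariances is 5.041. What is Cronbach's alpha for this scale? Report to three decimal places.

Σσᵢ² = 1.719 + 2.217 + 0.901 + 2.437 + 0.702 = 7.976
Sum of distinct covariances = 5.041
total variance = Σσᵢ² + 2·Σcov = 7.976 + 2 × 5.041 = 18.058
α = (5/4)·(1 − 7.976/18.058) = 0.698

α = 0.698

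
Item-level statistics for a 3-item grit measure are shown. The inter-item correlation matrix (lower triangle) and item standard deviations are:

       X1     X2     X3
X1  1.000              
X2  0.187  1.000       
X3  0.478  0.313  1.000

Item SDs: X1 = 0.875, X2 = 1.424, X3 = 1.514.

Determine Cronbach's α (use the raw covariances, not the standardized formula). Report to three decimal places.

α = 0.566

Σσ²ᵢ = 0.875² + 1.424² + 1.514² = 5.0856
Covariances σ_ij = r_ij · s_i · s_j:
  σ(X1,X2) = 0.187 × 0.875 × 1.424 = 0.2330
  σ(X1,X3) = 0.478 × 0.875 × 1.514 = 0.6332
  σ(X2,X3) = 0.313 × 1.424 × 1.514 = 0.6748
σ²_T = Σσ²ᵢ + 2·Σσ_ij = 5.0856 + 2 × 1.5410 = 8.1676
α = (3/2)·(1 − 5.0856/8.1676) = 0.566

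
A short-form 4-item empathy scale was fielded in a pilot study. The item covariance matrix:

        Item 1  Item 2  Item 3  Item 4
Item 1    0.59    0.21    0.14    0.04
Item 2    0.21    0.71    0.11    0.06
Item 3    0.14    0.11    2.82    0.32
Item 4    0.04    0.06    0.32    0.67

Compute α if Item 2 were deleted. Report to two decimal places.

Remaining items: Item 1, Item 3, Item 4 (k = 3).
sum of item variances = 0.59 + 2.82 + 0.67 = 4.08
total variance = 4.08 + 2 × 0.50 = 5.08
α (item deleted) = (3/2)·(1 − 4.08/5.08) = 0.30

α = 0.30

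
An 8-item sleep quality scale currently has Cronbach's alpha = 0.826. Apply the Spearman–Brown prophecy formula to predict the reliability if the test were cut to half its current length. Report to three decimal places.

Length factor m = 1/2
α' = m·α / (1 − (1−m)·α)
   = 1/2 × 0.826 / (1 − (1 − 1/2) × 0.826)
   = 0.4130 / 0.5870 = 0.704

predicted reliability = 0.704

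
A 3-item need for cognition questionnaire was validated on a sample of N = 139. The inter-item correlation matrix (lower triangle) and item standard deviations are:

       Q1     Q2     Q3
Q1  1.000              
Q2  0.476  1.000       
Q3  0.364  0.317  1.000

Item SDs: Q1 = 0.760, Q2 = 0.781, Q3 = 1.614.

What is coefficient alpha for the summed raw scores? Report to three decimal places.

Σσ²ᵢ = 0.760² + 0.781² + 1.614² = 3.7926
Covariances σ_ij = r_ij · s_i · s_j:
  σ(Q1,Q2) = 0.476 × 0.760 × 0.781 = 0.2825
  σ(Q1,Q3) = 0.364 × 0.760 × 1.614 = 0.4465
  σ(Q2,Q3) = 0.317 × 0.781 × 1.614 = 0.3996
σ²_T = Σσ²ᵢ + 2·Σσ_ij = 3.7926 + 2 × 1.1286 = 6.0498
α = (3/2)·(1 − 3.7926/6.0498) = 0.560

coefficient alpha = 0.560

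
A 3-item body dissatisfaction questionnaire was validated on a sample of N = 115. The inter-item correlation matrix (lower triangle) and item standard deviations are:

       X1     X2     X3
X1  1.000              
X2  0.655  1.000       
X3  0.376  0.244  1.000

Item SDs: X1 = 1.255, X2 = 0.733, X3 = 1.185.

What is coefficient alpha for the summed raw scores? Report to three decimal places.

α = 0.658

Σσ²ᵢ = 1.255² + 0.733² + 1.185² = 3.5165
Covariances σ_ij = r_ij · s_i · s_j:
  σ(X1,X2) = 0.655 × 1.255 × 0.733 = 0.6025
  σ(X1,X3) = 0.376 × 1.255 × 1.185 = 0.5592
  σ(X2,X3) = 0.244 × 0.733 × 1.185 = 0.2119
σ²_T = Σσ²ᵢ + 2·Σσ_ij = 3.5165 + 2 × 1.3736 = 6.2637
α = (3/2)·(1 − 3.5165/6.2637) = 0.658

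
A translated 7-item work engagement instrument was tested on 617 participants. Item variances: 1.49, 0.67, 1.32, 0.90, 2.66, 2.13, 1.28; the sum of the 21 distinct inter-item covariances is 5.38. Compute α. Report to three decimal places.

α = 0.592

Σσᵢ² = 1.49 + 0.67 + 1.32 + 0.90 + 2.66 + 2.13 + 1.28 = 10.45
Sum of distinct covariances = 5.38
Var(T) = Σσᵢ² + 2·Σcov = 10.45 + 2 × 5.38 = 21.21
α = (7/6)·(1 − 10.45/21.21) = 0.592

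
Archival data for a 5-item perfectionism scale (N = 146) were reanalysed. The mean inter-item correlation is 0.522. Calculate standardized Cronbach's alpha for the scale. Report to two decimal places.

α = 0.85

Standardized α = k·r̄ / (1 + (k−1)·r̄) = 5 × 0.522 / (1 + 4 × 0.522)
  = 2.6100 / 3.0880 = 0.85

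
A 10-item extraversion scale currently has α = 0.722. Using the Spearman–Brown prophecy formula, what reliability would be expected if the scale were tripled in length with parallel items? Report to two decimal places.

predicted reliability = 0.89

Length factor m = 3
α' = m·α / (1 + (m−1)·α)
   = 3 × 0.722 / (1 + (3 − 1) × 0.722)
   = 2.1660 / 2.4440 = 0.89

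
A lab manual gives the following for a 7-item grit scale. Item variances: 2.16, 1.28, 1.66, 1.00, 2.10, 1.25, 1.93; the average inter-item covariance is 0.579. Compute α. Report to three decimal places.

sum of item variances = 2.16 + 1.28 + 1.66 + 1.00 + 2.10 + 1.25 + 1.93 = 11.38
Sum of the 21 distinct covariances = 21 × 0.579 = 12.159
σ²_T = sum of item variances + 2·Σcov = 11.38 + 2 × 12.159 = 35.698
α = (7/6)·(1 − 11.38/35.698) = 0.795

α = 0.795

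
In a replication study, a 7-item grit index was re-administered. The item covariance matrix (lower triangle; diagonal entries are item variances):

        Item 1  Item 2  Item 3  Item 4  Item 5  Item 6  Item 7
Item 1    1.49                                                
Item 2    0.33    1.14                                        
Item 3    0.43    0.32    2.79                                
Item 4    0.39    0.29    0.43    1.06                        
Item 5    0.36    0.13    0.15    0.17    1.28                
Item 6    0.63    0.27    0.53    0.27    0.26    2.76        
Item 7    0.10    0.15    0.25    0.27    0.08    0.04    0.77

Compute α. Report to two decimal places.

sum of item variances = 1.49 + 1.14 + 2.79 + 1.06 + 1.28 + 2.76 + 0.77 = 11.29
Σ_{i<j} σ_ij = 5.85
σ²_T = 11.29 + 2 × 5.85 = 22.99
α = (k/(k−1))·(1 − sum of item variances/σ²_T) = (7/6)·(1 − 11.29/22.99) = 0.59

α = 0.59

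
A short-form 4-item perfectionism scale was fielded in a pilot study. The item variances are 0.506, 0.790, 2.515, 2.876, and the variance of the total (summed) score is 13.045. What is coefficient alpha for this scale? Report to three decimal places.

sum of item variances = 0.506 + 0.790 + 2.515 + 2.876 = 6.687
α = (k/(k−1))·(1 − sum of item variances/σ²_T) = (4/3)·(1 − 6.687/13.045) = 0.650

α = 0.650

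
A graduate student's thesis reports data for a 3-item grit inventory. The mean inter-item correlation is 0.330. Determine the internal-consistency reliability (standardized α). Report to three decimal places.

Standardized α = k·r̄ / (1 + (k−1)·r̄) = 3 × 0.330 / (1 + 2 × 0.330)
  = 0.9900 / 1.6600 = 0.596

α = 0.596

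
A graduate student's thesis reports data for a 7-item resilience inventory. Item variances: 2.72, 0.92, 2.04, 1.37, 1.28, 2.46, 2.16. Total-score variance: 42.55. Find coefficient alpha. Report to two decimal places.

α = 0.81

Σσᵢ² = 2.72 + 0.92 + 2.04 + 1.37 + 1.28 + 2.46 + 2.16 = 12.95
α = (k/(k−1))·(1 − Σσᵢ²/σ²_total) = (7/6)·(1 − 12.95/42.55) = 0.81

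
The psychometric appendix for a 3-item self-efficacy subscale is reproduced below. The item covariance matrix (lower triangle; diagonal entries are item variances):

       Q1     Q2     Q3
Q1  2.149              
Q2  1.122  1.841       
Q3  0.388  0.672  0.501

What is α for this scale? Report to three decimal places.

sum of item variances = 2.149 + 1.841 + 0.501 = 4.491
Sum of off-diagonal covariances = 2.182
Var(T) = 4.491 + 2 × 2.182 = 8.855
α = (k/(k−1))·(1 − sum of item variances/Var(T)) = (3/2)·(1 − 4.491/8.855) = 0.739

α = 0.739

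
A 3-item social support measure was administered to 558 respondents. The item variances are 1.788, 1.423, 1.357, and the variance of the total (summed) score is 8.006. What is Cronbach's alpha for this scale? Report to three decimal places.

Σσ²ᵢ = 1.788 + 1.423 + 1.357 = 4.568
α = (k/(k−1))·(1 − Σσ²ᵢ/σ²_total) = (3/2)·(1 − 4.568/8.006) = 0.644

Cronbach's alpha = 0.644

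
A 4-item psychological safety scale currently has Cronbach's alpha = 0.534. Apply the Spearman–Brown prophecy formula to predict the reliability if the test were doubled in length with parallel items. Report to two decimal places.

predicted reliability = 0.70

Length factor m = 2
α' = m·α / (1 + (m−1)·α)
   = 2 × 0.534 / (1 + (2 − 1) × 0.534)
   = 1.0680 / 1.5340 = 0.70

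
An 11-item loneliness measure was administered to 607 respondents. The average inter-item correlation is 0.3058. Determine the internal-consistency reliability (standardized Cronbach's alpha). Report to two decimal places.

α = 0.83

Standardized α = k·r̄ / (1 + (k−1)·r̄) = 11 × 0.3058 / (1 + 10 × 0.3058)
  = 3.3638 / 4.0580 = 0.83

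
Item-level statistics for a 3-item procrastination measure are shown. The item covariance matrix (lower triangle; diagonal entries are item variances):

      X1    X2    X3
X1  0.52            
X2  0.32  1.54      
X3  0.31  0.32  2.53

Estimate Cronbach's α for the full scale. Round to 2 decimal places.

ΣVar(i) = 0.52 + 1.54 + 2.53 = 4.59
Sum of off-diagonal covariances = 0.95
σ²_T = 4.59 + 2 × 0.95 = 6.49
α = (k/(k−1))·(1 − ΣVar(i)/σ²_T) = (3/2)·(1 − 4.59/6.49) = 0.44

Cronbach's α = 0.44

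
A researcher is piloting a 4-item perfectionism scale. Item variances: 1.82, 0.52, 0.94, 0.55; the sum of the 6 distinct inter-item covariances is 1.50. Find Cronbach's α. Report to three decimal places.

Σσᵢ² = 1.82 + 0.52 + 0.94 + 0.55 = 3.83
Sum of distinct covariances = 1.50
σ²_T = Σσᵢ² + 2·Σcov = 3.83 + 2 × 1.50 = 6.83
α = (4/3)·(1 − 3.83/6.83) = 0.586

Cronbach's α = 0.586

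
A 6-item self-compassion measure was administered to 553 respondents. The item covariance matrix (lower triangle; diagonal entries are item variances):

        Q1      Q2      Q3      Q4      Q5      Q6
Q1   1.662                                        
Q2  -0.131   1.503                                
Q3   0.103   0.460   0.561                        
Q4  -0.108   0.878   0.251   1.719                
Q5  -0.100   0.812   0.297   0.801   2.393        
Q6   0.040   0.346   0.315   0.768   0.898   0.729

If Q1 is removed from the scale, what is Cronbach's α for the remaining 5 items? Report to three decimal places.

Remaining items: Q2, Q3, Q4, Q5, Q6 (k = 5).
Σσ²ᵢ = 1.503 + 0.561 + 1.719 + 2.393 + 0.729 = 6.905
σ²_total = 6.905 + 2 × 5.826 = 18.557
α (item deleted) = (5/4)·(1 − 6.905/18.557) = 0.785

α = 0.785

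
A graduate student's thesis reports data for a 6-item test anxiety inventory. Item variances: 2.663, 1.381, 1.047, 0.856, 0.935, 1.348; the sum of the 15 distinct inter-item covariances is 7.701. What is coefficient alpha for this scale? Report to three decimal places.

α = 0.782

Σσ²ᵢ = 2.663 + 1.381 + 1.047 + 0.856 + 0.935 + 1.348 = 8.230
Sum of distinct covariances = 7.701
σ²_T = Σσ²ᵢ + 2·Σcov = 8.230 + 2 × 7.701 = 23.632
α = (6/5)·(1 − 8.230/23.632) = 0.782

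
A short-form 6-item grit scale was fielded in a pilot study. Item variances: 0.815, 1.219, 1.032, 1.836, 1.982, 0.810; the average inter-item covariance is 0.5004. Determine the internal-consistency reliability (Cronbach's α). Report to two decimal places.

sum of item variances = 0.815 + 1.219 + 1.032 + 1.836 + 1.982 + 0.810 = 7.694
Sum of the 15 distinct covariances = 15 × 0.5004 = 7.5060
σ²_total = sum of item variances + 2·Σcov = 7.694 + 2 × 7.5060 = 22.7060
α = (6/5)·(1 − 7.694/22.7060) = 0.79

α = 0.79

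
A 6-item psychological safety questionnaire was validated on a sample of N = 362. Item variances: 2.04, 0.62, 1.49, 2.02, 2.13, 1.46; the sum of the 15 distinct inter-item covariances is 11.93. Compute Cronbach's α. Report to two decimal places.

Cronbach's α = 0.85

sum of item variances = 2.04 + 0.62 + 1.49 + 2.02 + 2.13 + 1.46 = 9.76
Sum of distinct covariances = 11.93
Var(T) = sum of item variances + 2·Σcov = 9.76 + 2 × 11.93 = 33.62
α = (6/5)·(1 − 9.76/33.62) = 0.85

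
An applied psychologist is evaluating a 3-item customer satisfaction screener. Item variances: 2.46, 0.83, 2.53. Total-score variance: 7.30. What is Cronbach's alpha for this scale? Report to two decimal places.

Cronbach's alpha = 0.30

Σσᵢ² = 2.46 + 0.83 + 2.53 = 5.82
α = (k/(k−1))·(1 − Σσᵢ²/Var(T)) = (3/2)·(1 − 5.82/7.30) = 0.30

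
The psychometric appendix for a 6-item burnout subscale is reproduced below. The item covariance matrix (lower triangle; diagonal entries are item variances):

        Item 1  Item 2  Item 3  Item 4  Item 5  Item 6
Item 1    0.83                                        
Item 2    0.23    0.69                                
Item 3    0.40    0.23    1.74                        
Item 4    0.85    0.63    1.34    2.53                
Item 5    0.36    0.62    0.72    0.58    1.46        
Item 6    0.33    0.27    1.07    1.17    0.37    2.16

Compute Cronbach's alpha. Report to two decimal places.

Cronbach's alpha = 0.79

Σσ²ᵢ = 0.83 + 0.69 + 1.74 + 2.53 + 1.46 + 2.16 = 9.41
Sum of the distinct covariances = 9.17
Var(T) = 9.41 + 2 × 9.17 = 27.75
α = (k/(k−1))·(1 − Σσ²ᵢ/Var(T)) = (6/5)·(1 − 9.41/27.75) = 0.79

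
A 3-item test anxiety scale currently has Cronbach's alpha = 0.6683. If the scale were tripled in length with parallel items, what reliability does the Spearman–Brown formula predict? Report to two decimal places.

Length factor m = 3
α' = m·α / (1 + (m−1)·α)
   = 3 × 0.6683 / (1 + (3 − 1) × 0.6683)
   = 2.0049 / 2.3366 = 0.86

predicted reliability = 0.86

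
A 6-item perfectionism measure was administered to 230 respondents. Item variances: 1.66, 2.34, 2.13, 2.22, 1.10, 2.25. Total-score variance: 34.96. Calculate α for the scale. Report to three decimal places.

α = 0.798

Σσᵢ² = 1.66 + 2.34 + 2.13 + 2.22 + 1.10 + 2.25 = 11.70
α = (k/(k−1))·(1 − Σσᵢ²/σ²_total) = (6/5)·(1 − 11.70/34.96) = 0.798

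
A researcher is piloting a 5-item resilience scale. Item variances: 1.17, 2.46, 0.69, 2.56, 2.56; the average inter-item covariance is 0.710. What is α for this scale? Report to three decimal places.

α = 0.751

sum of item variances = 1.17 + 2.46 + 0.69 + 2.56 + 2.56 = 9.44
Sum of the 10 distinct covariances = 10 × 0.710 = 7.100
Var(T) = sum of item variances + 2·Σcov = 9.44 + 2 × 7.100 = 23.640
α = (5/4)·(1 − 9.44/23.640) = 0.751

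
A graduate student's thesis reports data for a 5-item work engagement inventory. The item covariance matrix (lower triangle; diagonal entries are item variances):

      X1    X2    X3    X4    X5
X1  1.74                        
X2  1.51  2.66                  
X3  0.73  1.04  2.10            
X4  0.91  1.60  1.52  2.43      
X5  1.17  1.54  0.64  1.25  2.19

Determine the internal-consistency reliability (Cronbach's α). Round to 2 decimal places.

Cronbach's α = 0.85

Σσᵢ² = 1.74 + 2.66 + 2.10 + 2.43 + 2.19 = 11.12
Σ_{i<j} σ_ij = 11.91
Var(T) = 11.12 + 2 × 11.91 = 34.94
α = (k/(k−1))·(1 − Σσᵢ²/Var(T)) = (5/4)·(1 − 11.12/34.94) = 0.85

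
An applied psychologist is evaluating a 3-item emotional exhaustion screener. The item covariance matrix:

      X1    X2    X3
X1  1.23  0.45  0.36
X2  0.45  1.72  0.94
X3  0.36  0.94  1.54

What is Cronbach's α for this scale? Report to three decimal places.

Σσᵢ² = 1.23 + 1.72 + 1.54 = 4.49
Sum of off-diagonal covariances = 1.75
σ²_T = 4.49 + 2 × 1.75 = 7.99
α = (k/(k−1))·(1 − Σσᵢ²/σ²_T) = (3/2)·(1 − 4.49/7.99) = 0.657

α = 0.657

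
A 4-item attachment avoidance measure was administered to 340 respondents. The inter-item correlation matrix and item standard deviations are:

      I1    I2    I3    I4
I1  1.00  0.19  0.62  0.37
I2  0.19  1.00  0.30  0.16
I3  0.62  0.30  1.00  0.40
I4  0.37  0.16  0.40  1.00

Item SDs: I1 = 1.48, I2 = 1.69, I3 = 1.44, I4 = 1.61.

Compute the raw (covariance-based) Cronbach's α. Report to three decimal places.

Σσ²ᵢ = 1.48² + 1.69² + 1.44² + 1.61² = 9.7122
Covariances σ_ij = r_ij · s_i · s_j:
  σ(I1,I2) = 0.19 × 1.48 × 1.69 = 0.4752
  σ(I1,I3) = 0.62 × 1.48 × 1.44 = 1.3213
  σ(I1,I4) = 0.37 × 1.48 × 1.61 = 0.8816
  σ(I2,I3) = 0.30 × 1.69 × 1.44 = 0.7301
  σ(I2,I4) = 0.16 × 1.69 × 1.61 = 0.4353
  σ(I3,I4) = 0.40 × 1.44 × 1.61 = 0.9274
σ²_T = Σσ²ᵢ + 2·Σσ_ij = 9.7122 + 2 × 4.7709 = 19.2540
α = (4/3)·(1 − 9.7122/19.2540) = 0.661

α = 0.661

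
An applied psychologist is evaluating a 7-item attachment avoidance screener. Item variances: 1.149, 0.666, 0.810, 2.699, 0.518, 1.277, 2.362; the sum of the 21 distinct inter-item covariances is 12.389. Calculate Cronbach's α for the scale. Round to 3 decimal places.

α = 0.844

Σσ²ᵢ = 1.149 + 0.666 + 0.810 + 2.699 + 0.518 + 1.277 + 2.362 = 9.481
Sum of distinct covariances = 12.389
σ²_T = Σσ²ᵢ + 2·Σcov = 9.481 + 2 × 12.389 = 34.259
α = (7/6)·(1 − 9.481/34.259) = 0.844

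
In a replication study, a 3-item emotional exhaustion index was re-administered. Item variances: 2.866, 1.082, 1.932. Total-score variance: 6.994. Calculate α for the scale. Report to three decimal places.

α = 0.239

ΣVar(i) = 2.866 + 1.082 + 1.932 = 5.880
α = (k/(k−1))·(1 − ΣVar(i)/total variance) = (3/2)·(1 − 5.880/6.994) = 0.239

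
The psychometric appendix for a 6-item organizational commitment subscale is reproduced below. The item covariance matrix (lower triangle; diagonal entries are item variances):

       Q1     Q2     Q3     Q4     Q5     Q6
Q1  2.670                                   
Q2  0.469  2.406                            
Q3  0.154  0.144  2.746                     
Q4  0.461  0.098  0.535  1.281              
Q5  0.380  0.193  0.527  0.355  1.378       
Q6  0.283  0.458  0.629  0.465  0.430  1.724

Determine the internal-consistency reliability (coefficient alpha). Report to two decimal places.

Σσᵢ² = 2.670 + 2.406 + 2.746 + 1.281 + 1.378 + 1.724 = 12.205
Σ_{i<j} σ_ij = 5.581
σ²_T = 12.205 + 2 × 5.581 = 23.367
α = (k/(k−1))·(1 − Σσᵢ²/σ²_T) = (6/5)·(1 − 12.205/23.367) = 0.57

coefficient alpha = 0.57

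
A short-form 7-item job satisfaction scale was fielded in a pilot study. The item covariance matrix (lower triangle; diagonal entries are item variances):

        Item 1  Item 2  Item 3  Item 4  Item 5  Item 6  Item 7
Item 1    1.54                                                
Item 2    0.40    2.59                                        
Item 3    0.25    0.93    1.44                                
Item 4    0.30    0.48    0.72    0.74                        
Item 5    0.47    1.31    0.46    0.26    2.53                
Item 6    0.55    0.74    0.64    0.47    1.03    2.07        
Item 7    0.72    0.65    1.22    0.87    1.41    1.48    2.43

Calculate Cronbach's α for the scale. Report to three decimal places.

Σσᵢ² = 1.54 + 2.59 + 1.44 + 0.74 + 2.53 + 2.07 + 2.43 = 13.34
Σ_{i<j} σ_ij = 15.36
σ²_total = 13.34 + 2 × 15.36 = 44.06
α = (k/(k−1))·(1 − Σσᵢ²/σ²_total) = (7/6)·(1 − 13.34/44.06) = 0.813

Cronbach's α = 0.813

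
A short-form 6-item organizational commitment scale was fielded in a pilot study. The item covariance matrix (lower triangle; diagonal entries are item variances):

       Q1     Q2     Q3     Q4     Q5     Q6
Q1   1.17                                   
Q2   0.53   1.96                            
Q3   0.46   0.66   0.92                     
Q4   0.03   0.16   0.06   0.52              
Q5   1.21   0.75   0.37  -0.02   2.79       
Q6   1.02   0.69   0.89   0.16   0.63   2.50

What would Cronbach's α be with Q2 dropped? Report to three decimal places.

Remaining items: Q1, Q3, Q4, Q5, Q6 (k = 5).
Σσᵢ² = 1.17 + 0.92 + 0.52 + 2.79 + 2.50 = 7.90
σ²_total = 7.90 + 2 × 4.81 = 17.52
α (item deleted) = (5/4)·(1 − 7.90/17.52) = 0.686

α = 0.686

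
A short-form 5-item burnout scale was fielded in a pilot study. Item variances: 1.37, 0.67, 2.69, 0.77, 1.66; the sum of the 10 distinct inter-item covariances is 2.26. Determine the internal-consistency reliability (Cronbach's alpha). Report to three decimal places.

Σσ²ᵢ = 1.37 + 0.67 + 2.69 + 0.77 + 1.66 = 7.16
Sum of distinct covariances = 2.26
Var(T) = Σσ²ᵢ + 2·Σcov = 7.16 + 2 × 2.26 = 11.68
α = (5/4)·(1 − 7.16/11.68) = 0.484

Cronbach's alpha = 0.484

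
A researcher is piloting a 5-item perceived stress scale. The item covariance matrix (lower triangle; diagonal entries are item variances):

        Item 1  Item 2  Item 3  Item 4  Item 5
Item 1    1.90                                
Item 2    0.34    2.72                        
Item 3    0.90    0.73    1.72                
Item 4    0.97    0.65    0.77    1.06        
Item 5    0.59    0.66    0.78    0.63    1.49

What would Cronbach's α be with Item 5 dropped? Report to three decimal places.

Remaining items: Item 1, Item 2, Item 3, Item 4 (k = 4).
Σσᵢ² = 1.90 + 2.72 + 1.72 + 1.06 = 7.40
σ²_T = 7.40 + 2 × 4.36 = 16.12
α (item deleted) = (4/3)·(1 − 7.40/16.12) = 0.721

Cronbach's α = 0.721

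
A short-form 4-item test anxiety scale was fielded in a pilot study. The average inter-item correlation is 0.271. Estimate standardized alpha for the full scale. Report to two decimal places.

Standardized α = k·r̄ / (1 + (k−1)·r̄) = 4 × 0.271 / (1 + 3 × 0.271)
  = 1.0840 / 1.8130 = 0.60

α = 0.60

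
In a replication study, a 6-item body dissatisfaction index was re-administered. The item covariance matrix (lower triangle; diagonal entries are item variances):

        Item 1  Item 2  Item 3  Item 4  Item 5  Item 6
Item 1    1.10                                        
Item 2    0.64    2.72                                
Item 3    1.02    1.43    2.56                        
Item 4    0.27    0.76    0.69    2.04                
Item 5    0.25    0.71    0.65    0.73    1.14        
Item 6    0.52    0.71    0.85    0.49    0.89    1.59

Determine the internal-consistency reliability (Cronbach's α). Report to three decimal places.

Σσ²ᵢ = 1.10 + 2.72 + 2.56 + 2.04 + 1.14 + 1.59 = 11.15
Σ_{i<j} σ_ij = 10.61
Var(T) = 11.15 + 2 × 10.61 = 32.37
α = (k/(k−1))·(1 − Σσ²ᵢ/Var(T)) = (6/5)·(1 − 11.15/32.37) = 0.787

α = 0.787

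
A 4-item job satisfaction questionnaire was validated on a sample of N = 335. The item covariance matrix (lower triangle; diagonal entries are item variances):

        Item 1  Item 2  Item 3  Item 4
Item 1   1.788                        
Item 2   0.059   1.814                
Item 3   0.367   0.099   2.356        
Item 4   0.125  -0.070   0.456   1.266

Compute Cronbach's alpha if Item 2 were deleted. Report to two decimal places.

Remaining items: Item 1, Item 3, Item 4 (k = 3).
sum of item variances = 1.788 + 2.356 + 1.266 = 5.410
Var(T) = 5.410 + 2 × 0.948 = 7.306
α (item deleted) = (3/2)·(1 − 5.410/7.306) = 0.39

α = 0.39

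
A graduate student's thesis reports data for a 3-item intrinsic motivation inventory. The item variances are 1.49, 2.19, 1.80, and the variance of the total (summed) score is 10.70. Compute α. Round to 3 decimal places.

α = 0.732

Σσ²ᵢ = 1.49 + 2.19 + 1.80 = 5.48
α = (k/(k−1))·(1 − Σσ²ᵢ/Var(T)) = (3/2)·(1 − 5.48/10.70) = 0.732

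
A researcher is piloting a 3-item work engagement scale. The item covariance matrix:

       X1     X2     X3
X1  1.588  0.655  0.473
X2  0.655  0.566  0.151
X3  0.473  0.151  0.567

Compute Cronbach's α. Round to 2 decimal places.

Σσ²ᵢ = 1.588 + 0.566 + 0.567 = 2.721
Σ_{i<j} σ_ij = 1.279
total variance = 2.721 + 2 × 1.279 = 5.279
α = (k/(k−1))·(1 − Σσ²ᵢ/total variance) = (3/2)·(1 − 2.721/5.279) = 0.73

α = 0.73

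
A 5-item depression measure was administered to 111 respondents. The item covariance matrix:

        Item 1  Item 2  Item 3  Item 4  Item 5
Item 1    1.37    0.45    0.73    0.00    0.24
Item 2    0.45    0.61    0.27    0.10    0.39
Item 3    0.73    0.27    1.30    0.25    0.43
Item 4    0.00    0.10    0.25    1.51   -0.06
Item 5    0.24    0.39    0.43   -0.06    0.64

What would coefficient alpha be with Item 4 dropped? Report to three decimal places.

Remaining items: Item 1, Item 2, Item 3, Item 5 (k = 4).
Σσᵢ² = 1.37 + 0.61 + 1.30 + 0.64 = 3.92
total variance = 3.92 + 2 × 2.51 = 8.94
α (item deleted) = (4/3)·(1 − 3.92/8.94) = 0.749

coefficient alpha = 0.749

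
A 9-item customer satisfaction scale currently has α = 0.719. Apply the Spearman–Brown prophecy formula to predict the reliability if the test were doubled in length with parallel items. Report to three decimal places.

predicted reliability = 0.837

Length factor m = 2
α' = m·α / (1 + (m−1)·α)
   = 2 × 0.719 / (1 + (2 − 1) × 0.719)
   = 1.4380 / 1.7190 = 0.837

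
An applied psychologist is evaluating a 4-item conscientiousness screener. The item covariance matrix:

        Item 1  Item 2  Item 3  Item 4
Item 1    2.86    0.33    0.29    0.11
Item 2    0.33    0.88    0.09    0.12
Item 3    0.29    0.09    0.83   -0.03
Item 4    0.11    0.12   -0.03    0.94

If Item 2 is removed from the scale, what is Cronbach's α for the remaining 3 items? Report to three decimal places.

Cronbach's α = 0.207

Remaining items: Item 1, Item 3, Item 4 (k = 3).
sum of item variances = 2.86 + 0.83 + 0.94 = 4.63
Var(T) = 4.63 + 2 × 0.37 = 5.37
α (item deleted) = (3/2)·(1 − 4.63/5.37) = 0.207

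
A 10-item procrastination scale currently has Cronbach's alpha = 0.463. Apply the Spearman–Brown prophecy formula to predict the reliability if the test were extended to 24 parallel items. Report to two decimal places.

Length factor m = 24/10 = 2.4000
α' = m·α / (1 + (m−1)·α)
   = 24/10 × 0.463 / (1 + (24/10 − 1) × 0.463)
   = 1.1112 / 1.6482 = 0.67

predicted reliability = 0.67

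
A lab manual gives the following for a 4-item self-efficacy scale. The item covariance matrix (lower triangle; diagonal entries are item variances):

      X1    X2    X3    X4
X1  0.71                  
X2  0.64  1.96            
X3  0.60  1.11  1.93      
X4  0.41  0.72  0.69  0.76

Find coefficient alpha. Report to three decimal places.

coefficient alpha = 0.812

Σσ²ᵢ = 0.71 + 1.96 + 1.93 + 0.76 = 5.36
Sum of the distinct covariances = 4.17
Var(T) = 5.36 + 2 × 4.17 = 13.70
α = (k/(k−1))·(1 − Σσ²ᵢ/Var(T)) = (4/3)·(1 − 5.36/13.70) = 0.812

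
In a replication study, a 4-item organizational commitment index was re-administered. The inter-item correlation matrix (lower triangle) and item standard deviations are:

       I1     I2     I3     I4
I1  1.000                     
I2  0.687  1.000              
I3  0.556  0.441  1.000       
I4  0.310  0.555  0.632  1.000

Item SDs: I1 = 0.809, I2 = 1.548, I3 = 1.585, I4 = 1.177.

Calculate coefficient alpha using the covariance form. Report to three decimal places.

coefficient alpha = 0.796

Σσ²ᵢ = 0.809² + 1.548² + 1.585² + 1.177² = 6.9483
Covariances σ_ij = r_ij · s_i · s_j:
  σ(I1,I2) = 0.687 × 0.809 × 1.548 = 0.8604
  σ(I1,I3) = 0.556 × 0.809 × 1.585 = 0.7129
  σ(I1,I4) = 0.310 × 0.809 × 1.177 = 0.2952
  σ(I2,I3) = 0.441 × 1.548 × 1.585 = 1.0820
  σ(I2,I4) = 0.555 × 1.548 × 1.177 = 1.0112
  σ(I3,I4) = 0.632 × 1.585 × 1.177 = 1.1790
σ²_T = Σσ²ᵢ + 2·Σσ_ij = 6.9483 + 2 × 5.1407 = 17.2297
α = (4/3)·(1 − 6.9483/17.2297) = 0.796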